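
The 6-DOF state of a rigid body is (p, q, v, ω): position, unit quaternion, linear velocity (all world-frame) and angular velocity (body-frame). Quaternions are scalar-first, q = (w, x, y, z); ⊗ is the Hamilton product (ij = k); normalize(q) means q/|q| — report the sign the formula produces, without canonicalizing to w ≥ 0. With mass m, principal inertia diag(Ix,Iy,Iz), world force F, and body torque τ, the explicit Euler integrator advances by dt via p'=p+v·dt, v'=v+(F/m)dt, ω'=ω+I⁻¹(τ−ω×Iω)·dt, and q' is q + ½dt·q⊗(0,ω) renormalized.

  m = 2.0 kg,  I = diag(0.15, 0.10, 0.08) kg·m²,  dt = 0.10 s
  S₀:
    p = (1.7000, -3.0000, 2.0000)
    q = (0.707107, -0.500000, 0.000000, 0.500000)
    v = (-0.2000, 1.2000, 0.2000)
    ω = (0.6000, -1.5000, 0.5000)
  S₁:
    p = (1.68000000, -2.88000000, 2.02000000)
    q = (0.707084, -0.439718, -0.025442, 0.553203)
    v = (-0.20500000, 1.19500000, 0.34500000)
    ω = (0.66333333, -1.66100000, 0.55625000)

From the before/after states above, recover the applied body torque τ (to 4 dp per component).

rate change Δω = (0.06333333, -0.16100000, 0.05625000)
τ = I·(Δω/dt) + ω₀×(Iω₀) = (0.1100, -0.1400, 0.0900)

τ = (0.1100, -0.1400, 0.0900)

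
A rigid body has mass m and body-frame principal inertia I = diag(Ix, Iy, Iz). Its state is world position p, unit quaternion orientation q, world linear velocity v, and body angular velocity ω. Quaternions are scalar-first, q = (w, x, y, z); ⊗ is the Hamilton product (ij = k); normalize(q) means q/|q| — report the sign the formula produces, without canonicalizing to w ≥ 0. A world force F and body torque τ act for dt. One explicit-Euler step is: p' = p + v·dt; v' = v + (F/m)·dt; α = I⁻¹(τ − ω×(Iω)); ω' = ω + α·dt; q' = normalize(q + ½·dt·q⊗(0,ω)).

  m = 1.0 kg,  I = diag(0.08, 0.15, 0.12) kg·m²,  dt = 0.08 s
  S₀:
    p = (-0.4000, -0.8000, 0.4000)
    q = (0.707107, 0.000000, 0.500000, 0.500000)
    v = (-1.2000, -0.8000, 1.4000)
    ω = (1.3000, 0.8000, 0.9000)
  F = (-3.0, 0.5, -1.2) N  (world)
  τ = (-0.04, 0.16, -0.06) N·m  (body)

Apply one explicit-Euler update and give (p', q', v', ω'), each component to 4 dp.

p' = (-0.4960, -0.8640, 0.5120)
q' = (0.6714, 0.0387, 0.5473, 0.4982)
v' = (-1.4400, -0.7600, 1.3040)
ω' = (1.2816, 0.9103, 0.8115)

gyro term ω×Iω = (-0.0216, -0.0468, 0.0728)
α = I⁻¹(τ − ω×Iω) = (-0.2300, 1.3787, -1.1067)
ω' = ω + α·dt = (1.2816, 0.9103, 0.8115)
q⊗(0,ω) = (-0.8500000, 0.9692391, 1.2156856, -0.0136037)
q + ½dt·q⊗(0,ω), renormalized = (0.6714, 0.0387, 0.5473, 0.4982)
a = F/m = (-3.0000, 0.5000, -1.2000)
new position p' = (-0.4960, -0.8640, 0.5120)
v' = v + a·dt = (-1.4400, -0.7600, 1.3040)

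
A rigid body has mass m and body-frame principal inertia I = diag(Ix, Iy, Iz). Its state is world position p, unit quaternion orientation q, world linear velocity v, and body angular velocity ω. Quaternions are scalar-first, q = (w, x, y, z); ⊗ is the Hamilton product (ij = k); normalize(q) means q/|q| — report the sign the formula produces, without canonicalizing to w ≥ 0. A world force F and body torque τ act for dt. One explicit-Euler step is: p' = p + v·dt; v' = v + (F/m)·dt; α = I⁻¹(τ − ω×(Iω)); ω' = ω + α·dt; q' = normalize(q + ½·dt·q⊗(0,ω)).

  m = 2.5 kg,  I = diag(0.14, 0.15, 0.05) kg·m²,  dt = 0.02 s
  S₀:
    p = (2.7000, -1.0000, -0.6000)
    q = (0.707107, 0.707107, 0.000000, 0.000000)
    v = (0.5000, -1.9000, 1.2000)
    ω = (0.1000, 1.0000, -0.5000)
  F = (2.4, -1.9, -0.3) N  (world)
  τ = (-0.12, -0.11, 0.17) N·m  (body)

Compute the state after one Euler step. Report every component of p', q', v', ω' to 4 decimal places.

p' = (2.7100, -1.0380, -0.5760)
q' = (0.7064, 0.7078, 0.0106, 0.0035)
v' = (0.5192, -1.9152, 1.1976)
ω' = (0.0757, 0.9859, -0.4324)

precession coupling ω×(Iω) = (0.0500, -0.0045, 0.0010)
α = I⁻¹(τ − ω×Iω) = (-1.2143, -0.7033, 3.3800)
ω + α·dt = (0.0757, 0.9859, -0.4324)
2q̇ = q⊗(0,ω) = (-0.0707107, 0.0707107, 1.0606605, 0.3535535)
q + ½dt·q⊗(0,ω), renormalized = (0.7064, 0.7078, 0.0106, 0.0035)
a = (0.9600, -0.7600, -0.1200)
p + v·dt = (2.7100, -1.0380, -0.5760)
new velocity v' = (0.5192, -1.9152, 1.1976)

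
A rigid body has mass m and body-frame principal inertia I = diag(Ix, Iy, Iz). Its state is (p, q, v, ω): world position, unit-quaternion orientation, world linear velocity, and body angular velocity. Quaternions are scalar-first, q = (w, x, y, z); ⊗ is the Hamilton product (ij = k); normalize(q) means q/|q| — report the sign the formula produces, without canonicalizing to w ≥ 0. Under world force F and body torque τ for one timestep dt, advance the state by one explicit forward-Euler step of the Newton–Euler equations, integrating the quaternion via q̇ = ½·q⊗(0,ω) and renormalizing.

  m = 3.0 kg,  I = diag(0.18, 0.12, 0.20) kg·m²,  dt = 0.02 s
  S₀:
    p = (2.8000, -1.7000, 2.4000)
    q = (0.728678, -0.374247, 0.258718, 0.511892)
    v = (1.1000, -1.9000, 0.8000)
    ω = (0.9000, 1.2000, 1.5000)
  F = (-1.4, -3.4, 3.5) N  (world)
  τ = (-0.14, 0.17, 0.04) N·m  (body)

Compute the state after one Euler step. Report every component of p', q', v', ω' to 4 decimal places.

p' = (2.8220, -1.7380, 2.4160)
q' = (0.7211, -0.3699, 0.2776, 0.5159)
v' = (1.0907, -1.9227, 0.8233)
ω' = (0.8684, 1.2328, 1.5105)

gyro term ω×Iω = (0.1440, -0.0270, -0.0648)
α = I⁻¹(τ − ω×Iω) = (-1.5778, 1.6417, 0.5240)
ω' = ω + α·dt = (0.8684, 1.2328, 1.5105)
q⊗(0,ω) = (-0.7414773, 0.4296168, 1.8964869, 0.4110744)
updated quaternion q' = (0.7211, -0.3699, 0.2776, 0.5159)
a = F/m = (-0.4667, -1.1333, 1.1667)
p' = p + v·dt = (2.8220, -1.7380, 2.4160)
v' = v + a·dt = (1.0907, -1.9227, 0.8233)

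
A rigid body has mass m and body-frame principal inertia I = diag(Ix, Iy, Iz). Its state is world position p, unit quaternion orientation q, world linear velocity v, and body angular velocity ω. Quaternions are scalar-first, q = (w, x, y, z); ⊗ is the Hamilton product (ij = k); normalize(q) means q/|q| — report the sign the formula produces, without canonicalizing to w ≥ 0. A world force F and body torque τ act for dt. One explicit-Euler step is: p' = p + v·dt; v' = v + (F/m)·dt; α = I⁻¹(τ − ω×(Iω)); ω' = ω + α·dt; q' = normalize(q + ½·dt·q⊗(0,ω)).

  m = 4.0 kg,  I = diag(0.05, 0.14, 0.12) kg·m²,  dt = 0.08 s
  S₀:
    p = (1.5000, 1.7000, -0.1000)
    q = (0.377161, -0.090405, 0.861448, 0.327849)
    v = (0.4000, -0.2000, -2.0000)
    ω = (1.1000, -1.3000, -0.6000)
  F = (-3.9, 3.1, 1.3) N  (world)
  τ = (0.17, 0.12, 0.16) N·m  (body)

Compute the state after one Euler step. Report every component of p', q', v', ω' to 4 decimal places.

p' = p + v·dt = (1.5320, 1.6840, -0.2600)
new velocity v' = (0.3220, -0.1380, -1.9740)
precession coupling ω×(Iω) = (-0.0156, 0.0462, -0.1287)
angular accel α = (3.7120, 0.5271, 2.4058)
ω' = ω + α·dt = (1.3970, -1.2578, -0.4075)
2q̇ = q⊗(0,ω) = (1.4160373, 0.3242120, -0.1839184, -1.0563629)
updated quaternion q' = (0.4327, -0.0772, 0.8519, 0.2849)

p' = (1.5320, 1.6840, -0.2600)
q' = (0.4327, -0.0772, 0.8519, 0.2849)
v' = (0.3220, -0.1380, -1.9740)
ω' = (1.3970, -1.2578, -0.4075)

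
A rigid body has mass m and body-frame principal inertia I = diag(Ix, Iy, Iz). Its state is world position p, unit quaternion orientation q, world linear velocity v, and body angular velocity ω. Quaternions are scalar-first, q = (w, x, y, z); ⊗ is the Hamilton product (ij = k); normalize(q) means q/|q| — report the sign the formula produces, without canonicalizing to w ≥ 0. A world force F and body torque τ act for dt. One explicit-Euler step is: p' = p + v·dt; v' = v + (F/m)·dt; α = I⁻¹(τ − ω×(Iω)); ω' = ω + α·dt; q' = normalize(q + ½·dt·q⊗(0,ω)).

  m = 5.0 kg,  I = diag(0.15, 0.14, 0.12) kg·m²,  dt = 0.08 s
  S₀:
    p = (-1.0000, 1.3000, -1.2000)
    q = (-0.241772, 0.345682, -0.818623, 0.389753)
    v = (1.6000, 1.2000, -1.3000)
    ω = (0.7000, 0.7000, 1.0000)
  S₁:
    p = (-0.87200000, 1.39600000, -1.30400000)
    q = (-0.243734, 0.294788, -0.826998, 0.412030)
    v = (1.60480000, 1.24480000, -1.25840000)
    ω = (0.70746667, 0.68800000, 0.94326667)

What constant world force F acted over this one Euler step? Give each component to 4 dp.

F = (0.3000, 2.8000, 2.6000)

v₁ − v₀ = (0.00480000, 0.04480000, 0.04160000)
applied force F = (0.3000, 2.8000, 2.6000)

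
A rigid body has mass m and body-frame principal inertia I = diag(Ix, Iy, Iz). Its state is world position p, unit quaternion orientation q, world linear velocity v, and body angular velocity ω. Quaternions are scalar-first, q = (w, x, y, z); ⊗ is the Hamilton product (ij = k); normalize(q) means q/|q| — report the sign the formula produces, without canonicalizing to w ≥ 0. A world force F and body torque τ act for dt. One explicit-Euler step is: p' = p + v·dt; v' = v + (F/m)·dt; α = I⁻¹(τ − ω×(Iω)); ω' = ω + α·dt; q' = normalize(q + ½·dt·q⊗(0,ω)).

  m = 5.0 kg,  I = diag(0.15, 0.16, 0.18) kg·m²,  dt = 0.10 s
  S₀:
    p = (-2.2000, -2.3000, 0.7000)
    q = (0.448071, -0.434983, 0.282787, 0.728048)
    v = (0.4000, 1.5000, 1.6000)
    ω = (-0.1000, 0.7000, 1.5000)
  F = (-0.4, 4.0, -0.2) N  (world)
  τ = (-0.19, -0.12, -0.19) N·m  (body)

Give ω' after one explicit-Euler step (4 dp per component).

ω×(Iω) gyroscopic = (0.0210, 0.0045, -0.0007)
(τ − ω×Iω)/I = (-1.4067, -0.7781, -1.0517)
ω + α·dt = (-0.2407, 0.6222, 1.3948)

ω' = (-0.2407, 0.6222, 1.3948)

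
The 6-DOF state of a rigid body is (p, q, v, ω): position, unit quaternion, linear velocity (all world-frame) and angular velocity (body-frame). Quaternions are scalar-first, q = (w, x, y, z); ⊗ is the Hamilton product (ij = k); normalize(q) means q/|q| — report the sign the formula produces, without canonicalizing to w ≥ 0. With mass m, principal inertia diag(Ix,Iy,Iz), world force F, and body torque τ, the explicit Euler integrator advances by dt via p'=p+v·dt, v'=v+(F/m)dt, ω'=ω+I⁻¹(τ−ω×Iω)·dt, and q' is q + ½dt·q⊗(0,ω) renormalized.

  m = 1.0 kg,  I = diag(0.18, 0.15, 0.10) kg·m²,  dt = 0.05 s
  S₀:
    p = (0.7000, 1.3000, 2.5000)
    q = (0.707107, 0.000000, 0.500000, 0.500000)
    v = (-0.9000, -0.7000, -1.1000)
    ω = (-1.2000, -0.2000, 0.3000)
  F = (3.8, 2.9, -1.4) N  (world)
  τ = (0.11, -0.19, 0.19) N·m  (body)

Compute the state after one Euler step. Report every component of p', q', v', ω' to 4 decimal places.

gyro term ω×Iω = (0.0030, -0.0288, -0.0072)
(τ − ω×Iω)/I = (0.5944, -1.0747, 1.9720)
ω + α·dt = (-1.1703, -0.2537, 0.3986)
Hamilton product q⊗(0,ω) = (-0.0500000, -0.5985284, -0.7414214, 0.8121321)
q + ½dt·q⊗(0,ω), renormalized = (0.7055, -0.0150, 0.4812, 0.5200)
linear accel F/m = (3.8000, 2.9000, -1.4000)
new position p' = (0.6550, 1.2650, 2.4450)
v' = v + a·dt = (-0.7100, -0.5550, -1.1700)

p' = (0.6550, 1.2650, 2.4450)
q' = (0.7055, -0.0150, 0.4812, 0.5200)
v' = (-0.7100, -0.5550, -1.1700)
ω' = (-1.1703, -0.2537, 0.3986)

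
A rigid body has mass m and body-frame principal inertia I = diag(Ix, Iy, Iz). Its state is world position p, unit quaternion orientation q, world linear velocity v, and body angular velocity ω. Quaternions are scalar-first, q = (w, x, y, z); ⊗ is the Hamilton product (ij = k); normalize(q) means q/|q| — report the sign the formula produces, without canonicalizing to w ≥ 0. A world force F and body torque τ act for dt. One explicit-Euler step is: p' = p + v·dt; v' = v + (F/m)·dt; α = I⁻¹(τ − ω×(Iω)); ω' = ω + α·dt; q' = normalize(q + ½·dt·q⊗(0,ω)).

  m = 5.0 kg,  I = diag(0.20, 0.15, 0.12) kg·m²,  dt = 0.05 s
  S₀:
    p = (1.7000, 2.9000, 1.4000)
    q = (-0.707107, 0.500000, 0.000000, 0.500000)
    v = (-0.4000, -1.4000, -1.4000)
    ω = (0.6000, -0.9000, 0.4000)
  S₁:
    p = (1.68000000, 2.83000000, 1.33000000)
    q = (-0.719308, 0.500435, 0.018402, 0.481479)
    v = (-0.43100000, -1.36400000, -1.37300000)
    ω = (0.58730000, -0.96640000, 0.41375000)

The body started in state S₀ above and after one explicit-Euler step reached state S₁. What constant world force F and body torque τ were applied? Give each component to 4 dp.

F = (-3.1000, 3.6000, 2.7000)
τ = (-0.0400, -0.1800, 0.0600)

Δv = v₁−v₀ = (-0.03100000, 0.03600000, 0.02700000)
F = m·Δv/dt = (-3.1000, 3.6000, 2.7000)
Δω = ω₁−ω₀ = (-0.01270000, -0.06640000, 0.01375000)
precession coupling = (0.0108, 0.0192, 0.0270)
applied torque τ = (-0.0400, -0.1800, 0.0600)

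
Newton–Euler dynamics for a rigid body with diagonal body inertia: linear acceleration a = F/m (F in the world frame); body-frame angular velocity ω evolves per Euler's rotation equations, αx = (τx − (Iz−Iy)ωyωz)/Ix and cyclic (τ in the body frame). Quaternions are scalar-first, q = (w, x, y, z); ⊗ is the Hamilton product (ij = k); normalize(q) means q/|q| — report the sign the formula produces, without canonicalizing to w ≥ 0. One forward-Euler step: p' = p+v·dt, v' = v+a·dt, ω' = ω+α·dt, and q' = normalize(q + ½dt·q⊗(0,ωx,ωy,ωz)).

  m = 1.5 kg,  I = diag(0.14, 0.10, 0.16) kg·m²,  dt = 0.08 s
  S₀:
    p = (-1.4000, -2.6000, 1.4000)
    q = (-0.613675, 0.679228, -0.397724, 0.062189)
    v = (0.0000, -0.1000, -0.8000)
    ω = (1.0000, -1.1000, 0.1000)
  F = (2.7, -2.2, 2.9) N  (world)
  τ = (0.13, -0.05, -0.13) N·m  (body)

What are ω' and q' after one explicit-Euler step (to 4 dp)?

precession coupling ω×(Iω) = (-0.0066, -0.0020, 0.0440)
(τ − ω×Iω)/I = (0.9757, -0.4800, -1.0875)
ω + α·dt = (1.0781, -1.1384, 0.0130)
q⊗(0,ω) = (-1.1229433, -0.5850395, 0.6693087, -0.4107943)
q + ½dt·q⊗(0,ω), renormalized = (-0.6574, 0.6547, -0.3703, 0.0457)

ω' = (1.0781, -1.1384, 0.0130)
q' = (-0.6574, 0.6547, -0.3703, 0.0457)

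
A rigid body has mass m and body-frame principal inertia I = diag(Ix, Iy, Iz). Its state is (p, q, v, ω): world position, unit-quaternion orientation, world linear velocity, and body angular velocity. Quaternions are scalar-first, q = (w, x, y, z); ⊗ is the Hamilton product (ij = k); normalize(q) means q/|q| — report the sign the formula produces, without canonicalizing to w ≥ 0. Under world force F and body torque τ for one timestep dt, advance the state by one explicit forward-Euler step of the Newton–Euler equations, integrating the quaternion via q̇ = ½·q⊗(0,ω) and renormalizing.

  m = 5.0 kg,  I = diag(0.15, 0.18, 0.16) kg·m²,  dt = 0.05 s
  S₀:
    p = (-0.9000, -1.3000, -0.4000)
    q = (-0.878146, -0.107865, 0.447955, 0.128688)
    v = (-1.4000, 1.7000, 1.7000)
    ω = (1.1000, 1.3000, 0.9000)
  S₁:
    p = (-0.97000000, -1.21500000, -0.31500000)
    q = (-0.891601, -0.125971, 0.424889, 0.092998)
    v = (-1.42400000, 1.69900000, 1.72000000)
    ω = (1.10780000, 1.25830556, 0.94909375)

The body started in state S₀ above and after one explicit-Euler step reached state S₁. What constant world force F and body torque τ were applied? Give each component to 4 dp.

rate change Δω = (0.00780000, -0.04169444, 0.04909375)
precession coupling = (-0.0234, -0.0099, 0.0429)
τ = I·(Δω/dt) + ω₀×(Iω₀) = (0.0000, -0.1600, 0.2000)
v₁ − v₀ = (-0.02400000, -0.00100000, 0.02000000)
applied force F = (-2.4000, -0.1000, 2.0000)

F = (-2.4000, -0.1000, 2.0000)
τ = (0.0000, -0.1600, 0.2000)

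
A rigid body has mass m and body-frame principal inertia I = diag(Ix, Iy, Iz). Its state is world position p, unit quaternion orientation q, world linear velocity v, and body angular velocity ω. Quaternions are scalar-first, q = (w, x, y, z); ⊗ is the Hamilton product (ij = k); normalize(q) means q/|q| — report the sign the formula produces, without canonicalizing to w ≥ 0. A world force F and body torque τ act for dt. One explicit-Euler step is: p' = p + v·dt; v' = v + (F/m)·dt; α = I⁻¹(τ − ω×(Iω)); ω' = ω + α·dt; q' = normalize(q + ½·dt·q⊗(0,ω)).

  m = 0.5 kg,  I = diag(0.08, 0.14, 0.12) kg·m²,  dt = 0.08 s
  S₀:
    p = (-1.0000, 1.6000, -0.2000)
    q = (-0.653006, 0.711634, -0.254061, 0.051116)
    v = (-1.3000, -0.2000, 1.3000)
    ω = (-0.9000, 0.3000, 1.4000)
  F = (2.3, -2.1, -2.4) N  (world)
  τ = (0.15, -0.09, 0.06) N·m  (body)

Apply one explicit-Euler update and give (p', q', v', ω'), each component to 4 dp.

linear accel F/m = (4.6000, -4.2000, -4.8000)
new position p' = (-1.1040, 1.5840, -0.0960)
new velocity v' = (-0.9320, -0.5360, 0.9160)
precession coupling ω×(Iω) = (-0.0084, 0.0504, -0.0162)
angular accel α = (1.9800, -1.0029, 0.6350)
new body rate ω' = (-0.7416, 0.2198, 1.4508)
2q̇ = q⊗(0,ω) = (0.6451265, 0.2166852, -1.2381938, -0.9293731)
updated quaternion q' = (-0.6258, 0.7187, -0.3029, 0.0139)

p' = (-1.1040, 1.5840, -0.0960)
q' = (-0.6258, 0.7187, -0.3029, 0.0139)
v' = (-0.9320, -0.5360, 0.9160)
ω' = (-0.7416, 0.2198, 1.4508)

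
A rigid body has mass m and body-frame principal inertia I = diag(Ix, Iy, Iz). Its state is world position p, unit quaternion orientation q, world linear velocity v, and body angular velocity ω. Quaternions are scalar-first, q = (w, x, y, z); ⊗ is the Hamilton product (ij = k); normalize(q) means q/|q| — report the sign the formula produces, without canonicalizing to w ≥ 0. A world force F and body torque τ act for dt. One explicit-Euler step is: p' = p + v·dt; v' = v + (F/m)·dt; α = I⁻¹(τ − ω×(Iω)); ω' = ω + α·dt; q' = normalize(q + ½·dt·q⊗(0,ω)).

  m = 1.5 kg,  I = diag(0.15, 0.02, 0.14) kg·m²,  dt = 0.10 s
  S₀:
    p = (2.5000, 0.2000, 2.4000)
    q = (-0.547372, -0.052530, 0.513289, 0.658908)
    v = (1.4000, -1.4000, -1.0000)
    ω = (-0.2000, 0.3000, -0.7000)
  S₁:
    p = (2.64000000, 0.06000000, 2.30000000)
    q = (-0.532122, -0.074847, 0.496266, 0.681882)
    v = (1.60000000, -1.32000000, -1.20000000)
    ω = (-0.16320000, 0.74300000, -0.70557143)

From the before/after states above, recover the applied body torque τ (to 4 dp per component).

Δω = ω₁−ω₀ = (0.03680000, 0.44300000, -0.00557143)
gyro term ω₀×Iω₀ = (-0.0252, 0.0014, 0.0078)
applied torque τ = (0.0300, 0.0900, 0.0000)

τ = (0.0300, 0.0900, 0.0000)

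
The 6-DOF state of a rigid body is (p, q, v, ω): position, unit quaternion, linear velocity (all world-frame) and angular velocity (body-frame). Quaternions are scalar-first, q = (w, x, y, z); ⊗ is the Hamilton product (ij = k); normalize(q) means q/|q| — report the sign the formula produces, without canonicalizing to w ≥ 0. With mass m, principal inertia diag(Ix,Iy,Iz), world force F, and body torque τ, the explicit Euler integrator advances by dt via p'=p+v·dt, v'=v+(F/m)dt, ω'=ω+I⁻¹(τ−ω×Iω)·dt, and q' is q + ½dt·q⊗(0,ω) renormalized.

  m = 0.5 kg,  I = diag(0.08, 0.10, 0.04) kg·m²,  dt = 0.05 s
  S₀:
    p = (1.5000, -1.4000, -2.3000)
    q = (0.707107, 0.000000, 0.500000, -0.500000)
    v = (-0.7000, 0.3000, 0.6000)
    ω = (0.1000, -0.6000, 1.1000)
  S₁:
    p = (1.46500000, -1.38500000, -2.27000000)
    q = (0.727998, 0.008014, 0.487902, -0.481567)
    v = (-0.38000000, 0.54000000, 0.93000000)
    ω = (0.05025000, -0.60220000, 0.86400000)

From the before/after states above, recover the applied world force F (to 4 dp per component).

F = (3.2000, 2.4000, 3.3000)

velocity change Δv = (0.32000000, 0.24000000, 0.33000000)
F = m·Δv/dt = (3.2000, 2.4000, 3.3000)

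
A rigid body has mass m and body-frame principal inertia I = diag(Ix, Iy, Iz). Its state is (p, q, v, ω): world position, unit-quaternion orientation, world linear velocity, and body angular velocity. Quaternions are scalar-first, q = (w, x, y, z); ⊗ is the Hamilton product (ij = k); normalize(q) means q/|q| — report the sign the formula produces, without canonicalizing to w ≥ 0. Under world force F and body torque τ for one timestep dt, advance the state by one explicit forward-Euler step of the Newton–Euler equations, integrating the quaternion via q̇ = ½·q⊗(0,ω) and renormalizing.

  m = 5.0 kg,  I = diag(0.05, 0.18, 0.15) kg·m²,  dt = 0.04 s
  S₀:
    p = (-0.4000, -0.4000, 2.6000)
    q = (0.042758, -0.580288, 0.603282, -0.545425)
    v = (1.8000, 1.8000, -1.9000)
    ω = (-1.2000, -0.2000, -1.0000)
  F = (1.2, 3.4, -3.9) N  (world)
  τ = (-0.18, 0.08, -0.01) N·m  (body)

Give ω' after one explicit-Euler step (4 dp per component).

ω' = (-1.3392, -0.1556, -1.0110)

precession coupling ω×(Iω) = (-0.0060, -0.1200, 0.0312)
(τ − ω×Iω)/I = (-3.4800, 1.1111, -0.2747)
ω' = ω + α·dt = (-1.3392, -0.1556, -1.0110)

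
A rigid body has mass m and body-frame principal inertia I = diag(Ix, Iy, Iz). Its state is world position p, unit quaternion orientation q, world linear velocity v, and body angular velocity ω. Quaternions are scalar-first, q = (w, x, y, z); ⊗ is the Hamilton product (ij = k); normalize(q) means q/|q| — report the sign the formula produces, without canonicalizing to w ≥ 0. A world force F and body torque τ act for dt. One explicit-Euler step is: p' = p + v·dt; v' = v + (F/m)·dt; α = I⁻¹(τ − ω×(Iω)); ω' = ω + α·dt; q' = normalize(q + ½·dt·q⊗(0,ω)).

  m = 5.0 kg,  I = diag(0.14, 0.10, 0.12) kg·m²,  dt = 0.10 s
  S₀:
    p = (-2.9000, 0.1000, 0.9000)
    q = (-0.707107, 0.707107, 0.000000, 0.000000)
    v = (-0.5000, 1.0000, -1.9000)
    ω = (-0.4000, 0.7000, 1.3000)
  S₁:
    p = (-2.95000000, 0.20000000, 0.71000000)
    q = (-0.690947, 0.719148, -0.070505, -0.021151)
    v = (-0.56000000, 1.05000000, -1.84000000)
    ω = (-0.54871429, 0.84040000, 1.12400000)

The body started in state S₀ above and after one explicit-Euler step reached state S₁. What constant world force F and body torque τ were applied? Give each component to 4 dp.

Δv = v₁−v₀ = (-0.06000000, 0.05000000, 0.06000000)
m·(v₁−v₀)/dt = (-3.0000, 2.5000, 3.0000)
ω₁ − ω₀ = (-0.14871429, 0.14040000, -0.17600000)
gyro term ω₀×Iω₀ = (0.0182, -0.0104, 0.0112)
I·α + gyro = (-0.1900, 0.1300, -0.2000)

F = (-3.0000, 2.5000, 3.0000)
τ = (-0.1900, 0.1300, -0.2000)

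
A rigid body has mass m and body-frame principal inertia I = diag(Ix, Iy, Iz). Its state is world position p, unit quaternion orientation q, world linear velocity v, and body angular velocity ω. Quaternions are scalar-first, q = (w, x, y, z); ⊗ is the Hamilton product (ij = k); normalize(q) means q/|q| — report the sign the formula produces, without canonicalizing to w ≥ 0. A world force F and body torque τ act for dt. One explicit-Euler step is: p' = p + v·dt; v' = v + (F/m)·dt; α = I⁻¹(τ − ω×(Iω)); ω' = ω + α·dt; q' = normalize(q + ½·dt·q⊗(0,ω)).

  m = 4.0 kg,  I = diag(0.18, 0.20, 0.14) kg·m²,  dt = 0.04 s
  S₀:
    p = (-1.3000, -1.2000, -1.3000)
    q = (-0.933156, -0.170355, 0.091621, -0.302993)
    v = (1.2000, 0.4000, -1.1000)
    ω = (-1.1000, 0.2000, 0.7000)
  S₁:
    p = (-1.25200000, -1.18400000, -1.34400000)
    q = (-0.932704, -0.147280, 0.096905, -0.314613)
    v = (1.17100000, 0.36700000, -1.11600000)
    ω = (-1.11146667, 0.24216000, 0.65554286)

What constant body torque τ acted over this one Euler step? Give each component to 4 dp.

τ = (-0.0600, 0.1800, -0.1600)

rate change Δω = (-0.01146667, 0.04216000, -0.04445714)
ω₀×(Iω₀) = (-0.0084, -0.0308, -0.0044)
I·α + gyro = (-0.0600, 0.1800, -0.1600)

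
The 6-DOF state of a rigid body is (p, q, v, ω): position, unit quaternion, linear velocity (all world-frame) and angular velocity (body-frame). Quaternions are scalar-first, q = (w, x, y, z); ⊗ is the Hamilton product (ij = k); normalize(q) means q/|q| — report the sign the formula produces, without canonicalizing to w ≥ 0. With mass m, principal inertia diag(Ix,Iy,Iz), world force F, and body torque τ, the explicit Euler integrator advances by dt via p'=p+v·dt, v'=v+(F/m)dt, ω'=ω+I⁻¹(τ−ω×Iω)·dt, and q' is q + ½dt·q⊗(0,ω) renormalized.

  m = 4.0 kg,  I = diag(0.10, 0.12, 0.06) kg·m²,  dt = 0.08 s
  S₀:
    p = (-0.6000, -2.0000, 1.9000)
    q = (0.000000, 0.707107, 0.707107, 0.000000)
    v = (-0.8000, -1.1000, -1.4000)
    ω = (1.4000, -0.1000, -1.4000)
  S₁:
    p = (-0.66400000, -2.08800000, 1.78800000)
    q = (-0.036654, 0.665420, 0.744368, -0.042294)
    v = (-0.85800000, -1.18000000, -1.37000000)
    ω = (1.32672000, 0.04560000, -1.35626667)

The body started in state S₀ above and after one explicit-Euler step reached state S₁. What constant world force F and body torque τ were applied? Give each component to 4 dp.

ω₁ − ω₀ = (-0.07328000, 0.14560000, 0.04373333)
τ = I·(Δω/dt) + ω₀×(Iω₀) = (-0.1000, 0.1400, 0.0300)
Δv = v₁−v₀ = (-0.05800000, -0.08000000, 0.03000000)
applied force F = (-2.9000, -4.0000, 1.5000)

F = (-2.9000, -4.0000, 1.5000)
τ = (-0.1000, 0.1400, 0.0300)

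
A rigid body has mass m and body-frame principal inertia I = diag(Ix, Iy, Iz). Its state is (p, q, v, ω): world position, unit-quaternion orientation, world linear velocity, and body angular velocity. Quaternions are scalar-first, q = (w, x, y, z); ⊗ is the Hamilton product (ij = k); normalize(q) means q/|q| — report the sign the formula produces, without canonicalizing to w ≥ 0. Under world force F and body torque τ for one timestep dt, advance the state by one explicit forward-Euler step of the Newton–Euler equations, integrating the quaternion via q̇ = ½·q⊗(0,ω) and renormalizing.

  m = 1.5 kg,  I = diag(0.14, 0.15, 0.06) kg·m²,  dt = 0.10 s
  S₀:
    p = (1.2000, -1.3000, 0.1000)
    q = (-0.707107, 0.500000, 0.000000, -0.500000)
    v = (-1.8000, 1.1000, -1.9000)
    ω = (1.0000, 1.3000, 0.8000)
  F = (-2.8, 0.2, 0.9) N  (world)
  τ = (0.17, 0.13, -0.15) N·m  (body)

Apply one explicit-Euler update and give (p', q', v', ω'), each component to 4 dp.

p' = (1.0200, -1.1900, -0.0900)
q' = (-0.7092, 0.4951, -0.0906, -0.4937)
v' = (-1.9867, 1.1133, -1.8400)
ω' = (1.1883, 1.3440, 0.5283)

a = (-1.8667, 0.1333, 0.6000)
p' = p + v·dt = (1.0200, -1.1900, -0.0900)
v + (F/m)dt = (-1.9867, 1.1133, -1.8400)
ω×(Iω) gyroscopic = (-0.0936, 0.0640, 0.0130)
α = I⁻¹(τ − ω×Iω) = (1.8829, 0.4400, -2.7167)
ω + α·dt = (1.1883, 1.3440, 0.5283)
Hamilton product q⊗(0,ω) = (-0.1000000, -0.0571070, -1.8192391, 0.0843144)
q' = normalize(q + ½dt·q⊗(0,ω)) = (-0.7092, 0.4951, -0.0906, -0.4937)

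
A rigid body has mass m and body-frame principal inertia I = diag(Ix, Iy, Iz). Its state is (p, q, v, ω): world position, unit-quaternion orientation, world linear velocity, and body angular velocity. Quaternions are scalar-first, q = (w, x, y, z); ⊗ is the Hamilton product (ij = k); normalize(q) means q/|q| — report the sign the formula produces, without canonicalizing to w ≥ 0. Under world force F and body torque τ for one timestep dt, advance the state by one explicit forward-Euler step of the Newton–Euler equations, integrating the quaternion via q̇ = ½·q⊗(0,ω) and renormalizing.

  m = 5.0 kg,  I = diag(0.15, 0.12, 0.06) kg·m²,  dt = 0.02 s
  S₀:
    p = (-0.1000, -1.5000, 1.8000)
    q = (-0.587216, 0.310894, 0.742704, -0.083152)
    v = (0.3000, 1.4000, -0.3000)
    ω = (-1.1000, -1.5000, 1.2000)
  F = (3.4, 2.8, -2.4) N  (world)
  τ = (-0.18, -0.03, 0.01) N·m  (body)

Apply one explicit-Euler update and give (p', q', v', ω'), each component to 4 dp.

linear accel F/m = (0.6800, 0.5600, -0.4800)
p + v·dt = (-0.0940, -1.4720, 1.7940)
v + (F/m)dt = (0.3136, 1.4112, -0.3096)
ω×(Iω) gyroscopic = (0.1080, -0.1188, -0.0495)
angular accel α = (-1.9200, 0.7400, 0.9917)
ω + α·dt = (-1.1384, -1.4852, 1.2198)
Hamilton product q⊗(0,ω) = (1.5558218, 1.4124544, 0.5992184, -0.3540258)
q + ½dt·q⊗(0,ω), renormalized = (-0.5715, 0.3249, 0.7485, -0.0867)

p' = (-0.0940, -1.4720, 1.7940)
q' = (-0.5715, 0.3249, 0.7485, -0.0867)
v' = (0.3136, 1.4112, -0.3096)
ω' = (-1.1384, -1.4852, 1.2198)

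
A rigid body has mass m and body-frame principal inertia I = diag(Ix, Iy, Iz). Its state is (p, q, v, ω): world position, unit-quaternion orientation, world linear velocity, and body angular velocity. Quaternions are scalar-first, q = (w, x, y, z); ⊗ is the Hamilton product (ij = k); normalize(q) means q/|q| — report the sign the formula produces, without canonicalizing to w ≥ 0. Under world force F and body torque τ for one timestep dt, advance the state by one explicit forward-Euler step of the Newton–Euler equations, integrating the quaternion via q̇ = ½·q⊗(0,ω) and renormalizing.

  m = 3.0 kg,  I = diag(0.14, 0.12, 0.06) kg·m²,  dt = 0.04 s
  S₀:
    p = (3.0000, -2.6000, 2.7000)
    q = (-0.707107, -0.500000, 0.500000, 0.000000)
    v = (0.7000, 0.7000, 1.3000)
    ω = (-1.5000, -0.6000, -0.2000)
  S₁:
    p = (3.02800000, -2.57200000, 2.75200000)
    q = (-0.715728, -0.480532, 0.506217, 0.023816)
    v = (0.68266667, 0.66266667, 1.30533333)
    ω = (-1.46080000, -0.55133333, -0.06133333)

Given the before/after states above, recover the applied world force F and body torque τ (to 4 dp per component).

F = (-1.3000, -2.8000, 0.4000)
τ = (0.1300, 0.1700, 0.1900)

velocity change Δv = (-0.01733333, -0.03733333, 0.00533333)
applied force F = (-1.3000, -2.8000, 0.4000)
rate change Δω = (0.03920000, 0.04866667, 0.13866667)
applied torque τ = (0.1300, 0.1700, 0.1900)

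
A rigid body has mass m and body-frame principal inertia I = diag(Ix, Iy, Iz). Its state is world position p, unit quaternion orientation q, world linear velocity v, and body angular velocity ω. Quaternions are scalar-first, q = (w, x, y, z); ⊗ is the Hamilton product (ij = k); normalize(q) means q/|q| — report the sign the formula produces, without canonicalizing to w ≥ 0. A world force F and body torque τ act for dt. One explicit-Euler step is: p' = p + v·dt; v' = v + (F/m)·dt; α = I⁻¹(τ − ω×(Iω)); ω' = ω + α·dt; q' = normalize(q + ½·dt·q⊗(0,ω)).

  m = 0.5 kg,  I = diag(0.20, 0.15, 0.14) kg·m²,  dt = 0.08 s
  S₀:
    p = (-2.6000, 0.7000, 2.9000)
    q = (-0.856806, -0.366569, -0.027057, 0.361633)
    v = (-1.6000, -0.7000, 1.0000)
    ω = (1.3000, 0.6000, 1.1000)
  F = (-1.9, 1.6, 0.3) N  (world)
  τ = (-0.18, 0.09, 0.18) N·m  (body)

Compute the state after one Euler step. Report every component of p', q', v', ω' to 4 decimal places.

p' = (-2.7280, 0.6440, 2.9800)
q' = (-0.8508, -0.4199, -0.0127, 0.3157)
v' = (-1.9040, -0.4440, 1.0480)
ω' = (1.2306, 0.6022, 1.2251)

precession coupling ω×(Iω) = (-0.0066, 0.0858, -0.0390)
α = I⁻¹(τ − ω×Iω) = (-0.8670, 0.0280, 1.5643)
new body rate ω' = (1.2306, 0.6022, 1.2251)
q⊗(0,ω) = (0.0949776, -1.3605903, 0.3592652, -1.1272539)
q' = normalize(q + ½dt·q⊗(0,ω)) = (-0.8508, -0.4199, -0.0127, 0.3157)
linear accel F/m = (-3.8000, 3.2000, 0.6000)
p + v·dt = (-2.7280, 0.6440, 2.9800)
v' = v + a·dt = (-1.9040, -0.4440, 1.0480)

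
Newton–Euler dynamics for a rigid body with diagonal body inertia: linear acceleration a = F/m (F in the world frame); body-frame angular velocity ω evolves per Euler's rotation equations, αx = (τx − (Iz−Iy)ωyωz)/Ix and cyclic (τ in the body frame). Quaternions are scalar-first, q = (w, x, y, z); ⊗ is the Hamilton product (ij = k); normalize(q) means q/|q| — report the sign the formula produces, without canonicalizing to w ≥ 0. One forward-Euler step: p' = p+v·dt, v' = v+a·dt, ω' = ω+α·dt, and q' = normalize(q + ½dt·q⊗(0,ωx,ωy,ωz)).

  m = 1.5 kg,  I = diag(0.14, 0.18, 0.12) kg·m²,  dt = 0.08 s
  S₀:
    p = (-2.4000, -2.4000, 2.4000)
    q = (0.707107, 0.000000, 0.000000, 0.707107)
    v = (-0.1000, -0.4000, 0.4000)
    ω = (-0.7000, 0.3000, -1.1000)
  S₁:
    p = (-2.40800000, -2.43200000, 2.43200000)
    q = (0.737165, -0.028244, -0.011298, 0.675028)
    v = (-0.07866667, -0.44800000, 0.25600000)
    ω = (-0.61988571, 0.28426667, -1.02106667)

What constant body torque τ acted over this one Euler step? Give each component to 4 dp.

rate change Δω = (0.08011429, -0.01573333, 0.07893333)
gyro term ω₀×Iω₀ = (0.0198, 0.0154, -0.0084)
I·α + gyro = (0.1600, -0.0200, 0.1100)

τ = (0.1600, -0.0200, 0.1100)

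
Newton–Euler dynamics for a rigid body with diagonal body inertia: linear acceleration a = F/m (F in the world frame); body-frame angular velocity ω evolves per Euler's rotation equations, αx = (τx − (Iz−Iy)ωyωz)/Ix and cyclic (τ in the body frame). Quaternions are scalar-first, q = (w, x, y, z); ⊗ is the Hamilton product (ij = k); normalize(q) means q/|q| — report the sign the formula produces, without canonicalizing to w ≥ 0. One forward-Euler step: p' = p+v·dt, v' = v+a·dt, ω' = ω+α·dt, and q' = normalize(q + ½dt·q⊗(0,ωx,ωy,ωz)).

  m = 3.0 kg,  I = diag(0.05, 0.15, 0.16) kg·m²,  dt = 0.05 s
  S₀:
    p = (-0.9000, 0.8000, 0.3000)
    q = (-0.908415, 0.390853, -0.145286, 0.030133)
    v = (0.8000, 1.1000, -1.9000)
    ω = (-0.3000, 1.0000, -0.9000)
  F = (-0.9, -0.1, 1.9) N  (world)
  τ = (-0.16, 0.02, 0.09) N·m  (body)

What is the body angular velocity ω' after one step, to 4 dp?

precession coupling ω×(Iω) = (-0.0090, -0.0297, -0.0300)
α = I⁻¹(τ − ω×Iω) = (-3.0200, 0.3313, 0.7500)
ω' = ω + α·dt = (-0.4510, 1.0166, -0.8625)

ω' = (-0.4510, 1.0166, -0.8625)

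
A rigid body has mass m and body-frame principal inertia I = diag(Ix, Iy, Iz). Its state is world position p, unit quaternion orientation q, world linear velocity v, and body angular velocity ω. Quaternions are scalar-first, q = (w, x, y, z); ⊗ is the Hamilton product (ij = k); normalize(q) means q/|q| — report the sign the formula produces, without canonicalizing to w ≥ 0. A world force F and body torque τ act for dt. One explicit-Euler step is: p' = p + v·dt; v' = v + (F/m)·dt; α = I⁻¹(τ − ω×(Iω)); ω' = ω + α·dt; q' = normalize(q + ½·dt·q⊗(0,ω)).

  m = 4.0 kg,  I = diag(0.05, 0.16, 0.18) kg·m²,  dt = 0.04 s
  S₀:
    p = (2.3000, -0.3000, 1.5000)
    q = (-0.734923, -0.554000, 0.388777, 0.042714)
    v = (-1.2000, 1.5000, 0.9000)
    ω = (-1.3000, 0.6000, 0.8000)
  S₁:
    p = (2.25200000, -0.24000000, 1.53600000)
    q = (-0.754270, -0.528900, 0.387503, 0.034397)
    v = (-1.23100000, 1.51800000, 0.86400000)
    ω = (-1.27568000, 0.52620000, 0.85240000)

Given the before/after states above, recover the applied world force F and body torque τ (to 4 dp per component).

Δω = ω₁−ω₀ = (0.02432000, -0.07380000, 0.05240000)
I·α + gyro = (0.0400, -0.1600, 0.1500)
Δv = v₁−v₀ = (-0.03100000, 0.01800000, -0.03600000)
applied force F = (-3.1000, 1.8000, -3.6000)

F = (-3.1000, 1.8000, -3.6000)
τ = (0.0400, -0.1600, 0.1500)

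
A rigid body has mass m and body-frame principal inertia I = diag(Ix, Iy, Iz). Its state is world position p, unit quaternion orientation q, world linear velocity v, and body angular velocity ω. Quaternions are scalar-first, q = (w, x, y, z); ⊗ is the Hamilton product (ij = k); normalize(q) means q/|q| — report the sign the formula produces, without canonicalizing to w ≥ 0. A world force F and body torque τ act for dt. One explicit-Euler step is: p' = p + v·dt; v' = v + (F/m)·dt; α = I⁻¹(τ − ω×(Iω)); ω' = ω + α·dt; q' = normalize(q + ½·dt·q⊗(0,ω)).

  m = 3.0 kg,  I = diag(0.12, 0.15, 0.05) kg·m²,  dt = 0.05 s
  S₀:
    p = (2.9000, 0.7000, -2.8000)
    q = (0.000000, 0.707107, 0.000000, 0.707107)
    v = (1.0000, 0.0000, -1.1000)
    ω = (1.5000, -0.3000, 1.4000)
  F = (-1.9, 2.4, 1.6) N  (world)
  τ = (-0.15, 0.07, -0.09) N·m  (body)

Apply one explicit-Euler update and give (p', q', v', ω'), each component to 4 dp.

p' = (2.9500, 0.7000, -2.8550)
q' = (-0.0512, 0.7115, 0.0018, 0.7009)
v' = (0.9683, 0.0400, -1.0733)
ω' = (1.4200, -0.3257, 1.3235)

gyro term ω×Iω = (0.0420, 0.1470, -0.0135)
angular accel α = (-1.6000, -0.5133, -1.5300)
ω' = ω + α·dt = (1.4200, -0.3257, 1.3235)
q⊗(0,ω) = (-2.0506103, 0.2121321, 0.0707107, -0.2121321)
q' = normalize(q + ½dt·q⊗(0,ω)) = (-0.0512, 0.7115, 0.0018, 0.7009)
new position p' = (2.9500, 0.7000, -2.8550)
v + (F/m)dt = (0.9683, 0.0400, -1.0733)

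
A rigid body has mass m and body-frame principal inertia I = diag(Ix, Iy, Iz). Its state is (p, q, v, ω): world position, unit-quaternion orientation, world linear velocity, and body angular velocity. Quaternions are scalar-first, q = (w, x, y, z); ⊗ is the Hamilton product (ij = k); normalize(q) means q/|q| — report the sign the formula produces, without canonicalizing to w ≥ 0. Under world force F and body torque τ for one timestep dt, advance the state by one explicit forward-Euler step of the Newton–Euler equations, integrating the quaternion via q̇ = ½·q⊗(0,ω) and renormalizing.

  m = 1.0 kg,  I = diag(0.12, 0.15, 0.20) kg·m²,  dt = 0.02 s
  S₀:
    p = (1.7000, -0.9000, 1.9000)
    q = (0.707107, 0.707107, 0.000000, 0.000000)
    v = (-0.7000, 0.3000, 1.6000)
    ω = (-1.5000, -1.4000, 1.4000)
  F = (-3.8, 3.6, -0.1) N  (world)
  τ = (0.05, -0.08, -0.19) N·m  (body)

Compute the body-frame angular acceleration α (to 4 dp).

α = (1.2333, -1.6533, -1.2650)

ω×(Iω) gyroscopic = (-0.0980, 0.1680, 0.0630)
α = I⁻¹(τ − ω×Iω) = (1.2333, -1.6533, -1.2650)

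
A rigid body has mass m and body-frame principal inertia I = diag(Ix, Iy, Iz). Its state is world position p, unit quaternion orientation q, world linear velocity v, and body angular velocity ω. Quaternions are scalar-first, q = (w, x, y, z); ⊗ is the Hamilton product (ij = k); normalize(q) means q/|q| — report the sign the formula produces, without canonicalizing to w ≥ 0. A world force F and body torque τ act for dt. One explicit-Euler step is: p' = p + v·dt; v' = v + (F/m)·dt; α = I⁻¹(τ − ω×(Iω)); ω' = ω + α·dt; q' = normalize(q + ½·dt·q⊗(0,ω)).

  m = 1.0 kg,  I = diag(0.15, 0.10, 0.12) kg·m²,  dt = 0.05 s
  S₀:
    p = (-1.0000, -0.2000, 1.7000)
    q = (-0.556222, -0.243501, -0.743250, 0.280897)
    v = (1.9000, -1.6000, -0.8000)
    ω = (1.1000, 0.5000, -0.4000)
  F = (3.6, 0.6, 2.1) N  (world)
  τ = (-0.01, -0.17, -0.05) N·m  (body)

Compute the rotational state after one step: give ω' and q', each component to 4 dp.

ω' = (1.0980, 0.4216, -0.4094)
q' = (-0.5372, -0.2547, -0.7445, 0.3037)

gyro term ω×Iω = (-0.0040, -0.0132, -0.0275)
angular accel α = (-0.0400, -1.5680, -0.1875)
new body rate ω' = (1.0980, 0.4216, -0.4094)
2q̇ = q⊗(0,ω) = (0.7518349, -0.4549927, -0.0665247, 0.9183133)
updated quaternion q' = (-0.5372, -0.2547, -0.7445, 0.3037)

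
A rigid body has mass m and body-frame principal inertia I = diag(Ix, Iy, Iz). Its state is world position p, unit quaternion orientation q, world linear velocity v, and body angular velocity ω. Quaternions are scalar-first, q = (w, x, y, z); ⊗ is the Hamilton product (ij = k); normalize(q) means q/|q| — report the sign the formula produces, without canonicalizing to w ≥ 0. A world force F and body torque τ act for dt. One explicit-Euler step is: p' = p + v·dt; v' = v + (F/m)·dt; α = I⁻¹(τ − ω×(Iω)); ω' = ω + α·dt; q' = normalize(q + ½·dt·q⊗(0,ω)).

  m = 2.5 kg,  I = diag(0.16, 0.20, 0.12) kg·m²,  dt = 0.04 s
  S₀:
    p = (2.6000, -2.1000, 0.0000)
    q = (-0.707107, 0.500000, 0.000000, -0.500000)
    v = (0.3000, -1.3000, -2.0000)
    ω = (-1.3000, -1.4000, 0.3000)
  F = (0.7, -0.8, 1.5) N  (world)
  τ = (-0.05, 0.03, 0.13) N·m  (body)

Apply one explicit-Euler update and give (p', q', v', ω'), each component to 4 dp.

gyro term ω×Iω = (0.0336, -0.0156, 0.0728)
(τ − ω×Iω)/I = (-0.5225, 0.2280, 0.4767)
ω + α·dt = (-1.3209, -1.3909, 0.3191)
2q̇ = q⊗(0,ω) = (0.8000000, 0.2192391, 1.4899498, -0.9121321)
q + ½dt·q⊗(0,ω), renormalized = (-0.6906, 0.5040, 0.0298, -0.5179)
p + v·dt = (2.6120, -2.1520, -0.0800)
v + (F/m)dt = (0.3112, -1.3128, -1.9760)

p' = (2.6120, -2.1520, -0.0800)
q' = (-0.6906, 0.5040, 0.0298, -0.5179)
v' = (0.3112, -1.3128, -1.9760)
ω' = (-1.3209, -1.3909, 0.3191)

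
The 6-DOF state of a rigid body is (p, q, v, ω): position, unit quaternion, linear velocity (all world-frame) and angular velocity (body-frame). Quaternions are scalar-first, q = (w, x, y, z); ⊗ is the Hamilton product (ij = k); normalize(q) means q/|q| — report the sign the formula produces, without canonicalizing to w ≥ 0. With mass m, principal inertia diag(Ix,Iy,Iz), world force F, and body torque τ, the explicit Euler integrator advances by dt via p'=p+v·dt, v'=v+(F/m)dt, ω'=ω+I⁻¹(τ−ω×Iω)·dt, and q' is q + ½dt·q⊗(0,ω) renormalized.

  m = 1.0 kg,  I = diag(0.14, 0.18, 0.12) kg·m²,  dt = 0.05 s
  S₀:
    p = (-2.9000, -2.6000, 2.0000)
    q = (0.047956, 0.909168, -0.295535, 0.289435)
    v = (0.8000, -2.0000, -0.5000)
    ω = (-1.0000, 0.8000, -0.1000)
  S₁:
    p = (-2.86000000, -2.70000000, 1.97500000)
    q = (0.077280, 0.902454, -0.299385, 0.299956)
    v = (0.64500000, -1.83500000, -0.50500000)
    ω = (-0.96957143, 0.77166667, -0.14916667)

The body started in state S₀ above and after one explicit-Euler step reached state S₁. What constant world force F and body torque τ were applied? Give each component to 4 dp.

velocity change Δv = (-0.15500000, 0.16500000, -0.00500000)
F = m·Δv/dt = (-3.1000, 3.3000, -0.1000)
rate change Δω = (0.03042857, -0.02833333, -0.04916667)
ω₀×(Iω₀) = (0.0048, 0.0020, -0.0320)
applied torque τ = (0.0900, -0.1000, -0.1500)

F = (-3.1000, 3.3000, -0.1000)
τ = (0.0900, -0.1000, -0.1500)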